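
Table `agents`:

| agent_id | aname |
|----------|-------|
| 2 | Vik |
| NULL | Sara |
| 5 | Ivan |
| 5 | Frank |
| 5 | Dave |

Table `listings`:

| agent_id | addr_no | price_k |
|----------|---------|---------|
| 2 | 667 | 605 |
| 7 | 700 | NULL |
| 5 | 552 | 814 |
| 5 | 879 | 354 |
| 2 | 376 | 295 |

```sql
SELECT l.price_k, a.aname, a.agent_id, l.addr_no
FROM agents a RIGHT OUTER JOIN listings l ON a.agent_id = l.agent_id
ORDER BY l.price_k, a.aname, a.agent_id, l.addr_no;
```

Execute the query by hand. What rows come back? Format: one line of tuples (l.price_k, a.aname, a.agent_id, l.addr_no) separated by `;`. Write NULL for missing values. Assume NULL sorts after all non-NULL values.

(295, Vik, 2, 376); (354, Dave, 5, 879); (354, Frank, 5, 879); (354, Ivan, 5, 879); (605, Vik, 2, 667); (814, Dave, 5, 552); (814, Frank, 5, 552); (814, Ivan, 5, 552); (NULL, NULL, NULL, 700)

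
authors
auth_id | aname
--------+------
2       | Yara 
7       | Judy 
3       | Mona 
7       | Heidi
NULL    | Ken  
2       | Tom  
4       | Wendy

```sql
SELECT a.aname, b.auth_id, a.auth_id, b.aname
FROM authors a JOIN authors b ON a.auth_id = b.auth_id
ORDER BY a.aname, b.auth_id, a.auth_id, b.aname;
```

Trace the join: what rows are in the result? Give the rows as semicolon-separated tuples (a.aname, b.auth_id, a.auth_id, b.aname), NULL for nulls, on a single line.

(Heidi, 7, 7, Heidi); (Heidi, 7, 7, Judy); (Judy, 7, 7, Heidi); (Judy, 7, 7, Judy); (Mona, 3, 3, Mona); (Tom, 2, 2, Tom); (Tom, 2, 2, Yara); (Wendy, 4, 4, Wendy); (Yara, 2, 2, Tom); (Yara, 2, 2, Yara)

INNER JOIN keeps only pairs where the ON condition holds.
Matching on a.auth_id = b.auth_id. A NULL in a compared column never satisfies the condition.
- a row (auth_id=2): matches 2 b row(s) → 2 output row(s).
- a row (auth_id=7): matches 2 b row(s) → 2 output row(s).
- a row (auth_id=3): matches 1 b row(s) → 1 output row(s).
- a row (auth_id=7): matches 2 b row(s) → 2 output row(s).
- a row (auth_id=NULL): no match → dropped.
- a row (auth_id=2): matches 2 b row(s) → 2 output row(s).
- a row (auth_id=4): matches 1 b row(s) → 1 output row(s).
After projecting and ordering:
a.aname | b.auth_id | a.auth_id | b.aname
Heidi | 7 | 7 | Heidi
Heidi | 7 | 7 | Judy
Judy | 7 | 7 | Heidi
Judy | 7 | 7 | Judy
Mona | 3 | 3 | Mona
Tom | 2 | 2 | Tom
Tom | 2 | 2 | Yara
Wendy | 4 | 4 | Wendy
Yara | 2 | 2 | Tom
Yara | 2 | 2 | Yara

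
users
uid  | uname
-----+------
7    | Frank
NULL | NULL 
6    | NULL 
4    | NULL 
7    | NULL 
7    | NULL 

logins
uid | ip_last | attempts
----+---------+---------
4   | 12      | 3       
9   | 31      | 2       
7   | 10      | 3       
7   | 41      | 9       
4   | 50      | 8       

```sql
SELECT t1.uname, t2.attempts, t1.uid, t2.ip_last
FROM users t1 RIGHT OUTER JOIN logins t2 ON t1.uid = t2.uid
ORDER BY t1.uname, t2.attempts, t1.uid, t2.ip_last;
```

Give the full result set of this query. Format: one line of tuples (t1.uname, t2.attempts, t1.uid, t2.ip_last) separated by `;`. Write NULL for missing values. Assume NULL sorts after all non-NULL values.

(Frank, 3, 7, 10); (Frank, 9, 7, 41); (NULL, 2, NULL, 31); (NULL, 3, 4, 12); (NULL, 3, 7, 10); (NULL, 3, 7, 10); (NULL, 8, 4, 50); (NULL, 9, 7, 41); (NULL, 9, 7, 41)

RIGHT JOIN keeps every row from `logins`; unmatched rows get NULL for `users`'s columns.
Matching on t1.uid = t2.uid. A NULL in a compared column never satisfies the condition.
Matched pairs: 8; unmatched t2 rows kept: 1.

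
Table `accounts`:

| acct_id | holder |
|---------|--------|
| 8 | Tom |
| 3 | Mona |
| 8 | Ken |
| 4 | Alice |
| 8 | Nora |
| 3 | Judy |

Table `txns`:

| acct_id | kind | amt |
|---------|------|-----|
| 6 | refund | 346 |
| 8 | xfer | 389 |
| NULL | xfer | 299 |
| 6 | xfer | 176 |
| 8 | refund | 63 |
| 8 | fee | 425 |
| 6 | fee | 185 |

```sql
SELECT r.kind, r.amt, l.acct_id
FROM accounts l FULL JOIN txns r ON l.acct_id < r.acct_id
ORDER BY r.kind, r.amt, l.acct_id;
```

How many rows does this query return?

FULL OUTER JOIN keeps every row from both sides; unmatched rows get NULL for the other side's columns.
Matching on l.acct_id < r.acct_id. A NULL in a compared column never satisfies the condition.
- l row (acct_id=8): no match → kept, r columns NULL.
- l row (acct_id=3): matches 6 r row(s) → 6 output row(s).
- l row (acct_id=8): no match → kept, r columns NULL.
- l row (acct_id=4): matches 6 r row(s) → 6 output row(s).
- l row (acct_id=8): no match → kept, r columns NULL.
- l row (acct_id=3): matches 6 r row(s) → 6 output row(s).
- plus 1 unmatched r row(s), each kept with NULL l columns.
Total: 18 matched + 4 padded = 22 rows.

22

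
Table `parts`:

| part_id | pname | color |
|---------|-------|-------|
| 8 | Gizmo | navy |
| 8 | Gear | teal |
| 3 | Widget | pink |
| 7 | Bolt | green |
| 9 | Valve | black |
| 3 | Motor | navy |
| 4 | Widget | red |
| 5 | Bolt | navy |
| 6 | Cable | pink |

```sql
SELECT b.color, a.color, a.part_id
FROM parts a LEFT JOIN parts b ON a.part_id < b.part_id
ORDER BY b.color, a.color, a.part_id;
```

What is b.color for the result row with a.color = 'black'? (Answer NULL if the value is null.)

NULL

LEFT JOIN keeps every row from `parts a`; unmatched rows get NULL for `parts b`'s columns.
Matching on a.part_id < b.part_id.
- a row (part_id=8): matches 1 b row(s) → 1 output row(s).
- a row (part_id=8): matches 1 b row(s) → 1 output row(s).
- a row (part_id=3): matches 7 b row(s) → 7 output row(s).
- a row (part_id=7): matches 3 b row(s) → 3 output row(s).
- a row (part_id=9): no match → kept, b columns NULL.
- a row (part_id=3): matches 7 b row(s) → 7 output row(s).
- a row (part_id=4): matches 6 b row(s) → 6 output row(s).
- a row (part_id=5): matches 5 b row(s) → 5 output row(s).
- a row (part_id=6): matches 4 b row(s) → 4 output row(s).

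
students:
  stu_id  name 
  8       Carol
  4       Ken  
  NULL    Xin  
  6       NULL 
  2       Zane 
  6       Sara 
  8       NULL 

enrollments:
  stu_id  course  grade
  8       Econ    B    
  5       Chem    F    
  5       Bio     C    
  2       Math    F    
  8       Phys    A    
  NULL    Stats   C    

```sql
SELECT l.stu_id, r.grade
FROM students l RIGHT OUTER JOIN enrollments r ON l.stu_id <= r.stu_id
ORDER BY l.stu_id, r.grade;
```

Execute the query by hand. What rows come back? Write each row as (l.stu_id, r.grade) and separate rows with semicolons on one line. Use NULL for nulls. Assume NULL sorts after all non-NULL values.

RIGHT JOIN keeps every row from `enrollments`; unmatched rows get NULL for `students`'s columns.
Matching on l.stu_id <= r.stu_id. A NULL in a compared column never satisfies the condition.
- l row (stu_id=8): matches 2 r row(s) → 2 output row(s).
- l row (stu_id=4): matches 4 r row(s) → 4 output row(s).
- l row (stu_id=NULL): no match.
- l row (stu_id=6): matches 2 r row(s) → 2 output row(s).
- l row (stu_id=2): matches 5 r row(s) → 5 output row(s).
- l row (stu_id=6): matches 2 r row(s) → 2 output row(s).
- l row (stu_id=8): matches 2 r row(s) → 2 output row(s).
- 1 row(s) from r found no l partner → padded with NULL.

(2, A); (2, B); (2, C); (2, F); (2, F); (4, A); (4, B); (4, C); (4, F); (6, A); (6, A); (6, B); (6, B); (8, A); (8, A); (8, B); (8, B); (NULL, C)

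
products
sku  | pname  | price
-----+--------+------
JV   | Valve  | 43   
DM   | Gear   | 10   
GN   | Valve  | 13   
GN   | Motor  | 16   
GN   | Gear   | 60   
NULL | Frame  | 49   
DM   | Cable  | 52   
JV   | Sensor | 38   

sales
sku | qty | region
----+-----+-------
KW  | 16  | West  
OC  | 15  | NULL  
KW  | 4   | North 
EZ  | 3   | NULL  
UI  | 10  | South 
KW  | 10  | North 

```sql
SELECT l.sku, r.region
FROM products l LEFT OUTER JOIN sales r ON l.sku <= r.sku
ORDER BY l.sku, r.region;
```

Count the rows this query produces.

38

LEFT JOIN keeps every row from `products`; unmatched rows get NULL for `sales`'s columns.
Matching on l.sku <= r.sku. A NULL in a compared column never satisfies the condition.
Matched pairs: 37; unmatched l rows kept: 1.
Total: 37 matched + 1 padded = 38 rows.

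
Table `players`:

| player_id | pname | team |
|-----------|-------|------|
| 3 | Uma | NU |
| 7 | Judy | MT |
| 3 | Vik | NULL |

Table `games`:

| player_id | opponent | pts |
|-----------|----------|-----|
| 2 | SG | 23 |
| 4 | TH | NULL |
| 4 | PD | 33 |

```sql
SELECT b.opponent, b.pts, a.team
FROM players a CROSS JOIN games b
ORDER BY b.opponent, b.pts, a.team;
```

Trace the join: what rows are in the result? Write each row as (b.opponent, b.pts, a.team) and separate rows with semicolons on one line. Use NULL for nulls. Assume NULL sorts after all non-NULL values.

(PD, 33, MT); (PD, 33, NU); (PD, 33, NULL); (SG, 23, MT); (SG, 23, NU); (SG, 23, NULL); (TH, NULL, MT); (TH, NULL, NU); (TH, NULL, NULL)

CROSS JOIN pairs every row of `players` with every row of `games`: 3 × 3 = 9 rows.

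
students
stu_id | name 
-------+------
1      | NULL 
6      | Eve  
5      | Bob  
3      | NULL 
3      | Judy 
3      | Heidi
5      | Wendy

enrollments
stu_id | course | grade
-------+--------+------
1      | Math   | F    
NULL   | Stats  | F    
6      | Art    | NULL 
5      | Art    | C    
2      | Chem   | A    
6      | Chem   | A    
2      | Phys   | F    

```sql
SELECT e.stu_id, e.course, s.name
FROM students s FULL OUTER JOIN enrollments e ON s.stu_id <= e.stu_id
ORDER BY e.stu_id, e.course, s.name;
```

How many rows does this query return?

FULL OUTER JOIN keeps every row from both sides; unmatched rows get NULL for the other side's columns.
Matching on s.stu_id <= e.stu_id. A NULL in a compared column never satisfies the condition.
- s row (stu_id=1): matches 6 e row(s) → 6 output row(s).
- s row (stu_id=6): matches 2 e row(s) → 2 output row(s).
- s row (stu_id=5): matches 3 e row(s) → 3 output row(s).
- s row (stu_id=3): matches 3 e row(s) → 3 output row(s).
- s row (stu_id=3): matches 3 e row(s) → 3 output row(s).
- s row (stu_id=3): matches 3 e row(s) → 3 output row(s).
- s row (stu_id=5): matches 3 e row(s) → 3 output row(s).
- plus 1 unmatched e row(s), each kept with NULL s columns.
Total: 23 matched + 1 padded = 24 rows.

24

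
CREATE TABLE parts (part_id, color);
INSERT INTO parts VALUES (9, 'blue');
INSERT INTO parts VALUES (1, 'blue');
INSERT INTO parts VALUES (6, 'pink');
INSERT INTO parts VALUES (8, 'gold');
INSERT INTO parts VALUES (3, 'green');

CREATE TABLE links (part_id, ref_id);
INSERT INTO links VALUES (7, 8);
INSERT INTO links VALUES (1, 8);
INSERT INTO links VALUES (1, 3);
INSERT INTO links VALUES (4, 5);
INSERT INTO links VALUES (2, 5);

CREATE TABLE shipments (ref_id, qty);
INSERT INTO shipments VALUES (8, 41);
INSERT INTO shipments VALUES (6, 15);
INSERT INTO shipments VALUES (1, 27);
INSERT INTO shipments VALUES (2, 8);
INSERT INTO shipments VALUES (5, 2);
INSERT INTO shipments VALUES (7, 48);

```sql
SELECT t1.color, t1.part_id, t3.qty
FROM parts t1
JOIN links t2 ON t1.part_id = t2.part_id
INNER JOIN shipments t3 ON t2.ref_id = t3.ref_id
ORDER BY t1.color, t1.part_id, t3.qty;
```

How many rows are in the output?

Joins associate left-to-right: parts INNER JOIN links on part_id gives 2 intermediate row(s).
Then INNER JOIN `shipments t3` on ref_id: keep only rows whose t2.ref_id appears in t3.
Result: 1 row(s).

1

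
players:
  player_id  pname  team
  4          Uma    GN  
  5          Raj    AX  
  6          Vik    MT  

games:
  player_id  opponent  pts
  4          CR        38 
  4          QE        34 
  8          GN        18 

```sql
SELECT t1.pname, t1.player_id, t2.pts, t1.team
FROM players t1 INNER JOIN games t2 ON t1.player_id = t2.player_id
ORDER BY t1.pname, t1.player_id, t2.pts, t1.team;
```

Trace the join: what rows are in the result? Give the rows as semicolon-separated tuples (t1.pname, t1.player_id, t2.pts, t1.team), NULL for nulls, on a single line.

(Uma, 4, 34, GN); (Uma, 4, 38, GN)

INNER JOIN keeps only pairs where the ON condition holds.
Matching on t1.player_id = t2.player_id.
- player_id=4: 2 matching t2 row(s), so 2 row(s) emitted.
- player_id=5: no matching t2 row, dropped.
- player_id=6: no matching t2 row, dropped.
After projecting and ordering:
t1.pname | t1.player_id | t2.pts | t1.team
Uma | 4 | 34 | GN
Uma | 4 | 38 | GN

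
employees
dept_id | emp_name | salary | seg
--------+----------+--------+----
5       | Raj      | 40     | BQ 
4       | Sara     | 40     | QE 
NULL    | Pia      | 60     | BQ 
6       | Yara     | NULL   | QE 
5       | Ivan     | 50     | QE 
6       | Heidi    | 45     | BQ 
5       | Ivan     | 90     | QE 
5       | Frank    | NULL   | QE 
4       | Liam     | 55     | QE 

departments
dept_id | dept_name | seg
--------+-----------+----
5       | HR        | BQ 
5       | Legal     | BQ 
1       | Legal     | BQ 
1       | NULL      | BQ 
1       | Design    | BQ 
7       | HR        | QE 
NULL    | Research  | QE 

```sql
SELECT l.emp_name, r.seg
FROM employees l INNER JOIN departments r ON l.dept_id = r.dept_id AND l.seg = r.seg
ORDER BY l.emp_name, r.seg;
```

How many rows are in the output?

2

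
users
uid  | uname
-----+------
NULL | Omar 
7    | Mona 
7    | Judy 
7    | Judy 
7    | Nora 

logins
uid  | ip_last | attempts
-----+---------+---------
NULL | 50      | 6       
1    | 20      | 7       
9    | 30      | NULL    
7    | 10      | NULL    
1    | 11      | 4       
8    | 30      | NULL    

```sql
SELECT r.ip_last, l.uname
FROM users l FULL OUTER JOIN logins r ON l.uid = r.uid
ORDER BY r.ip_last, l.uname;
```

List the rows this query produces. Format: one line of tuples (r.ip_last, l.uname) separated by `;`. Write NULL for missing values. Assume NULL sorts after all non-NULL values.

FULL OUTER JOIN keeps every row from both sides; unmatched rows get NULL for the other side's columns.
Matching on l.uid = r.uid. A NULL in a compared column never satisfies the condition.
Matched pairs: 4; unmatched l rows kept: 1; unmatched r rows kept: 5.

(10, Judy); (10, Judy); (10, Mona); (10, Nora); (11, NULL); (20, NULL); (30, NULL); (30, NULL); (50, NULL); (NULL, Omar)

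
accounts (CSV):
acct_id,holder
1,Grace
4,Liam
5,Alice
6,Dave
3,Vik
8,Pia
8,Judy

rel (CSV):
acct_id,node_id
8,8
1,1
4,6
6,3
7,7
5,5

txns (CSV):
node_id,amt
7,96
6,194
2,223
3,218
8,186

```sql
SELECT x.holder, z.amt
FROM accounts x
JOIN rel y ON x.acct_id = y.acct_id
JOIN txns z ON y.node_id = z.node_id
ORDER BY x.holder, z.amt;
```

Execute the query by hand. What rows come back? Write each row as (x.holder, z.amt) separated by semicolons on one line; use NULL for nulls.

(Dave, 218); (Judy, 186); (Liam, 194); (Pia, 186)

Evaluate left to right. First `accounts x INNER JOIN rel y` on acct_id: 6 row(s).
Then INNER JOIN `txns z` on node_id: keep only rows whose y.node_id appears in z.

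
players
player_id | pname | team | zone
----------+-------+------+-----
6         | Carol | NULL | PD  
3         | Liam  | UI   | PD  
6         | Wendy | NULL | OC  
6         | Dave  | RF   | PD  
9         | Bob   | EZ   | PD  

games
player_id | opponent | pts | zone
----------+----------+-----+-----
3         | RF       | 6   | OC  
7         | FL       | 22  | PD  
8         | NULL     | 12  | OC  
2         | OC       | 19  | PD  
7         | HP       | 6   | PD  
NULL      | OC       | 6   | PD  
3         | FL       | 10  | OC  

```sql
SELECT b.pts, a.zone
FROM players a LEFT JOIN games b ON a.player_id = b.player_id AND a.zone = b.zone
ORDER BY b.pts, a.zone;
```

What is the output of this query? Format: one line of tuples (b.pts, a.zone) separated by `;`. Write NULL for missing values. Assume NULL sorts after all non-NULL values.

LEFT JOIN keeps every row from `players`; unmatched rows get NULL for `games`'s columns.
Matching on a.player_id = b.player_id AND a.zone = b.zone. A NULL in a compared column never satisfies the condition.
Matched pairs: 0; unmatched a rows kept: 5.

(NULL, OC); (NULL, PD); (NULL, PD); (NULL, PD); (NULL, PD)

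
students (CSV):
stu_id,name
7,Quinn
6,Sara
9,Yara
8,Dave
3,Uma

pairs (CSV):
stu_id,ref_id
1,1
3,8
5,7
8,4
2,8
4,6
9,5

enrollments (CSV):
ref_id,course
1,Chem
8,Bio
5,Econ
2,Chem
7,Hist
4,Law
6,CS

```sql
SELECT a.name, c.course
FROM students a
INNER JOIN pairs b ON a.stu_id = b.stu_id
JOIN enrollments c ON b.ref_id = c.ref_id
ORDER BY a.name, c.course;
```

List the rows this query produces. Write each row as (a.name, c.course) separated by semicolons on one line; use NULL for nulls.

(Dave, Law); (Uma, Bio); (Yara, Econ)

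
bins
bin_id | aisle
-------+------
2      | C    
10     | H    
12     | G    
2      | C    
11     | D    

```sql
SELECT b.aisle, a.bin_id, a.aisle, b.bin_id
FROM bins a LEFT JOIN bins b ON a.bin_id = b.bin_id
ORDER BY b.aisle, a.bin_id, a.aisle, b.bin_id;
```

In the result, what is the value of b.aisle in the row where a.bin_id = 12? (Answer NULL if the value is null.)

G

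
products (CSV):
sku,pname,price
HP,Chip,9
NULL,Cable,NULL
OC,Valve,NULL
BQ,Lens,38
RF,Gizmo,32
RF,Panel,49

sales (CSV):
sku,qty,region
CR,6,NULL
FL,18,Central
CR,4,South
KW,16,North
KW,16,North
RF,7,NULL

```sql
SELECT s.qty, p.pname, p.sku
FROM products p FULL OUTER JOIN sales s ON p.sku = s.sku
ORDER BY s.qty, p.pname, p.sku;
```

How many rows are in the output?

FULL OUTER JOIN keeps every row from both sides; unmatched rows get NULL for the other side's columns.
Matching on p.sku = s.sku. A NULL in a compared column never satisfies the condition.
- sku=HP: no s row matches, row kept with s columns NULL.
- sku=NULL: no s row matches, row kept with s columns NULL.
- sku=OC: no s row matches, row kept with s columns NULL.
- sku=BQ: no s row matches, row kept with s columns NULL.
- sku=RF: 1 matching s row(s), so 1 row(s) emitted.
- sku=RF: 1 matching s row(s), so 1 row(s) emitted.
- 5 row(s) from s found no p partner → padded with NULL.
Total: 2 matched + 9 padded = 11 rows.

11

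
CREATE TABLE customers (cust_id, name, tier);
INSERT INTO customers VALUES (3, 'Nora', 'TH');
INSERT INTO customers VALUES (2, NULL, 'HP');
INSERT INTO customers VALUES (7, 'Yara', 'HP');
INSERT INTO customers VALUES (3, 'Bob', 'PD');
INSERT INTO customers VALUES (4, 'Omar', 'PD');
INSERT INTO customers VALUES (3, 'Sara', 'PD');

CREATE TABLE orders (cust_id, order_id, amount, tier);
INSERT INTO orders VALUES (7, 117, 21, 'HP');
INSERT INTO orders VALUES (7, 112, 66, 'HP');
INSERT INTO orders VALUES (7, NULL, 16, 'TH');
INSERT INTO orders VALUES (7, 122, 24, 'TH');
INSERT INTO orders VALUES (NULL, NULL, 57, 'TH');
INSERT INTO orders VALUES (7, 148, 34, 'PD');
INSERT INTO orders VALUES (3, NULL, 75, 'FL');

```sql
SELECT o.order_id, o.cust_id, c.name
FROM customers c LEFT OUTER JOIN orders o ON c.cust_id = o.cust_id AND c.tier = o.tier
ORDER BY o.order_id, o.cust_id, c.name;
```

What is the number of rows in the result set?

7

LEFT JOIN keeps every row from `customers`; unmatched rows get NULL for `orders`'s columns.
Matching on c.cust_id = o.cust_id AND c.tier = o.tier. A NULL in a compared column never satisfies the condition.
Matched pairs: 2; unmatched c rows kept: 5.
Total: 2 matched + 5 padded = 7 rows.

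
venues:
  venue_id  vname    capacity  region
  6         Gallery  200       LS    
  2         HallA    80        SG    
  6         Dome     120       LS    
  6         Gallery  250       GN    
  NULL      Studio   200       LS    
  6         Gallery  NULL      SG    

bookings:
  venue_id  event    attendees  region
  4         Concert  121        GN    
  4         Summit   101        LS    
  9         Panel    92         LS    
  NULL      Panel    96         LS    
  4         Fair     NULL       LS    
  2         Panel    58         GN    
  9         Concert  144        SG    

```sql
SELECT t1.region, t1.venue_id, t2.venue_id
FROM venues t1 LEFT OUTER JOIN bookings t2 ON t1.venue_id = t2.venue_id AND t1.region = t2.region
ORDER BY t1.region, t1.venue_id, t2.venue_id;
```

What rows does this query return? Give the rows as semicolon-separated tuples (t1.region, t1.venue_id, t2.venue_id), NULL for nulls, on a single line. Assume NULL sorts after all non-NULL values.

(GN, 6, NULL); (LS, 6, NULL); (LS, 6, NULL); (LS, NULL, NULL); (SG, 2, NULL); (SG, 6, NULL)

LEFT JOIN keeps every row from `venues`; unmatched rows get NULL for `bookings`'s columns.
Matching on t1.venue_id = t2.venue_id AND t1.region = t2.region. A NULL in a compared column never satisfies the condition.
Matched pairs: 0; unmatched t1 rows kept: 6.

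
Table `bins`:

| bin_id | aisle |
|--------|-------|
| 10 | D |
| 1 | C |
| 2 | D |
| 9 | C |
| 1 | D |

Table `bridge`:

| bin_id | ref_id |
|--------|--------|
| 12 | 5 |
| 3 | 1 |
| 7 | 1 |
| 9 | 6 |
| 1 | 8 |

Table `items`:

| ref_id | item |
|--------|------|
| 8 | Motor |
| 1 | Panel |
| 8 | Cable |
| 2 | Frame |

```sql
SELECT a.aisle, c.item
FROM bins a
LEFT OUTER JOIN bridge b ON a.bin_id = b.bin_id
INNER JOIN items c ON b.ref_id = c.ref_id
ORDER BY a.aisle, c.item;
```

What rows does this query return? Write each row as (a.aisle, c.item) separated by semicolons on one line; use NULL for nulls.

(C, Cable); (C, Motor); (D, Cable); (D, Motor)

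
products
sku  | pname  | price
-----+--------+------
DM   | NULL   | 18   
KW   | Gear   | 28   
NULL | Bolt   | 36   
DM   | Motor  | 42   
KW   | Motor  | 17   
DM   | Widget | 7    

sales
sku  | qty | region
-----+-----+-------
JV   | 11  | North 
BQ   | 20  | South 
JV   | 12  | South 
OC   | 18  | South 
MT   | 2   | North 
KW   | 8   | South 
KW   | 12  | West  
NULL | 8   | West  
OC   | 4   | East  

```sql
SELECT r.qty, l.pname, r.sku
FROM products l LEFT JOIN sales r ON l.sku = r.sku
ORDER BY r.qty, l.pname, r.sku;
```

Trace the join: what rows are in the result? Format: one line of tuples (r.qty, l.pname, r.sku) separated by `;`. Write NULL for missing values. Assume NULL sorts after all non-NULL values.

(8, Gear, KW); (8, Motor, KW); (12, Gear, KW); (12, Motor, KW); (NULL, Bolt, NULL); (NULL, Motor, NULL); (NULL, Widget, NULL); (NULL, NULL, NULL)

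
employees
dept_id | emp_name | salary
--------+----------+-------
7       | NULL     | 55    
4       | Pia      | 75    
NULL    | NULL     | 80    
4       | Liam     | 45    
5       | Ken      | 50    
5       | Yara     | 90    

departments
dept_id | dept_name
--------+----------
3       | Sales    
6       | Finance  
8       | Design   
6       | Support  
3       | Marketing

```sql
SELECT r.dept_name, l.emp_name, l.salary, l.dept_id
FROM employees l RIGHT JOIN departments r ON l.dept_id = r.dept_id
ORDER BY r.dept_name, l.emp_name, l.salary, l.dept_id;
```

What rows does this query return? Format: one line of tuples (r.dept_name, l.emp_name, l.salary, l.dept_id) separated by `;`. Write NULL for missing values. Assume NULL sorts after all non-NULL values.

(Design, NULL, NULL, NULL); (Finance, NULL, NULL, NULL); (Marketing, NULL, NULL, NULL); (Sales, NULL, NULL, NULL); (Support, NULL, NULL, NULL)

RIGHT JOIN keeps every row from `departments`; unmatched rows get NULL for `employees`'s columns.
Matching on l.dept_id = r.dept_id. A NULL in a compared column never satisfies the condition.
- l[0] dept_id=7 → no match.
- l[1] dept_id=4 → no match.
- l[2] dept_id=NULL → no match.
- l[3] dept_id=4 → no match.
- l[4] dept_id=5 → no match.
- l[5] dept_id=5 → no match.
- 5 row(s) from r found no l partner → padded with NULL.
After projecting and ordering:
r.dept_name | l.emp_name | l.salary | l.dept_id
Design | NULL | NULL | NULL
Finance | NULL | NULL | NULL
Marketing | NULL | NULL | NULL
Sales | NULL | NULL | NULL
Support | NULL | NULL | NULL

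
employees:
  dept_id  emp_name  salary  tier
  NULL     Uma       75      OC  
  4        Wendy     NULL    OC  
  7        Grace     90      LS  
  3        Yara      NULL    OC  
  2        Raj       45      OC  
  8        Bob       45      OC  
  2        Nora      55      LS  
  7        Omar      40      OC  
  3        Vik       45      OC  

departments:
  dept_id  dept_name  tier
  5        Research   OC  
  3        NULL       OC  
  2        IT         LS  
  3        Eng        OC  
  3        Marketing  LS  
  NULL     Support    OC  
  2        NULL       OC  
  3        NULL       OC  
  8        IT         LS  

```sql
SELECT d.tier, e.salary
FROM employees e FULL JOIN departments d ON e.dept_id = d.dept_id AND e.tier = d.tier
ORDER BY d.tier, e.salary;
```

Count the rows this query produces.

FULL OUTER JOIN keeps every row from both sides; unmatched rows get NULL for the other side's columns.
Matching on e.dept_id = d.dept_id AND e.tier = d.tier. A NULL in a compared column never satisfies the condition.
Matched pairs: 8; unmatched e rows kept: 5; unmatched d rows kept: 4.
Total: 8 matched + 9 padded = 17 rows.

17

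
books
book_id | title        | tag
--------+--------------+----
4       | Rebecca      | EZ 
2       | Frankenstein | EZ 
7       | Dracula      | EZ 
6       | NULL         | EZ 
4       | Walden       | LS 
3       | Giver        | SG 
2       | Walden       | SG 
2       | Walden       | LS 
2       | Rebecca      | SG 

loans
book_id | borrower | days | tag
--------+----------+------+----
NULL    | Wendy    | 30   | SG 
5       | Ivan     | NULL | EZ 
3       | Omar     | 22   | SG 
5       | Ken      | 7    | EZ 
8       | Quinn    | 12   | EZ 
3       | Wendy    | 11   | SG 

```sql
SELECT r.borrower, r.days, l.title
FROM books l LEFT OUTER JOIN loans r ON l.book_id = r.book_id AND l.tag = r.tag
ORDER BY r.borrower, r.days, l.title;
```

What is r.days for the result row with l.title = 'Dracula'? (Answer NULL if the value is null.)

NULL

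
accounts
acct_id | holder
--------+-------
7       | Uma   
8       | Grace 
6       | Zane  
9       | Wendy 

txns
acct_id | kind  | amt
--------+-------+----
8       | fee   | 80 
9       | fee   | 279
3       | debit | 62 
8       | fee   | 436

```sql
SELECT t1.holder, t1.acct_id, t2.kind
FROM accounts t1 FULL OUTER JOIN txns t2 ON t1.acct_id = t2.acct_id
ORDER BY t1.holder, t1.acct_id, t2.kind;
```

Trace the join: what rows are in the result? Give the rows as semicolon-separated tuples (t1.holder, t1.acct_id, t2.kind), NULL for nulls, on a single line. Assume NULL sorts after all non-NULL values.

(Grace, 8, fee); (Grace, 8, fee); (Uma, 7, NULL); (Wendy, 9, fee); (Zane, 6, NULL); (NULL, NULL, debit)

FULL OUTER JOIN keeps every row from both sides; unmatched rows get NULL for the other side's columns.
Matching on t1.acct_id = t2.acct_id.
- t1[0] acct_id=7 → no match; kept with NULLs on the t2 side.
- t1[1] acct_id=8 → 2 match(es) in t2 → 2 row(s).
- t1[2] acct_id=6 → no match; kept with NULLs on the t2 side.
- t1[3] acct_id=9 → 1 match(es) in t2 → 1 row(s).
- 1 row(s) from t2 found no t1 partner → padded with NULL.
After projecting and ordering:
t1.holder | t1.acct_id | t2.kind
Grace | 8 | fee
Grace | 8 | fee
Uma | 7 | NULL
Wendy | 9 | fee
Zane | 6 | NULL
NULL | NULL | debit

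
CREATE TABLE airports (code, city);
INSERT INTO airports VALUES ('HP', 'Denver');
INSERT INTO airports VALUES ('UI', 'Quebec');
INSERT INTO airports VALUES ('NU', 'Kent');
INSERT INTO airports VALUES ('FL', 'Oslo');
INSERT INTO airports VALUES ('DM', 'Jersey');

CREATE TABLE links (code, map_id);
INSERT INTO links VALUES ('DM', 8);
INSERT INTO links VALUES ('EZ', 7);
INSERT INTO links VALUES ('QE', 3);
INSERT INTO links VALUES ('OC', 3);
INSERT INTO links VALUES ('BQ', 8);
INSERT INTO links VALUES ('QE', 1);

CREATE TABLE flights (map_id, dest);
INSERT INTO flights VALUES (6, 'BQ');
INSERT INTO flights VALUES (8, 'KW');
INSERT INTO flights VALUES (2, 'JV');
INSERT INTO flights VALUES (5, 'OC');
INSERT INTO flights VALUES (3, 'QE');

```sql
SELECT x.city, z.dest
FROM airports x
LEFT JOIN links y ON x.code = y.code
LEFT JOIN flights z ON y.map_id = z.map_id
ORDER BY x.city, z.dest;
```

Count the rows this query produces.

Step 1 — x LEFT JOIN y on code → 5 row(s).
Then LEFT JOIN `flights z` on map_id: each of those 5 rows is kept; rows whose y.map_id has no match in z get NULL for z's columns.
Result: 5 row(s).

5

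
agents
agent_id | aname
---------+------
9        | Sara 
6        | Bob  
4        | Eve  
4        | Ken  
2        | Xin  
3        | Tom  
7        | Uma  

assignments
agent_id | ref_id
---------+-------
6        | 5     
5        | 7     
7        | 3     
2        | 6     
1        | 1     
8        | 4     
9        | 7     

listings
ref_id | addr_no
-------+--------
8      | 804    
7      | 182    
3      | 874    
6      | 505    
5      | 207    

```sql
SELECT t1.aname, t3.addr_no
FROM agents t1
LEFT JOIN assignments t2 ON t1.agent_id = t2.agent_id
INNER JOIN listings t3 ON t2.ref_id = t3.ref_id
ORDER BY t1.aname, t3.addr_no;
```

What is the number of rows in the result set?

4

Evaluate left to right. First `agents t1 LEFT JOIN assignments t2` on agent_id: 7 row(s).
Then INNER JOIN `listings t3` on ref_id: keep only rows whose t2.ref_id appears in t3.
Result: 4 row(s).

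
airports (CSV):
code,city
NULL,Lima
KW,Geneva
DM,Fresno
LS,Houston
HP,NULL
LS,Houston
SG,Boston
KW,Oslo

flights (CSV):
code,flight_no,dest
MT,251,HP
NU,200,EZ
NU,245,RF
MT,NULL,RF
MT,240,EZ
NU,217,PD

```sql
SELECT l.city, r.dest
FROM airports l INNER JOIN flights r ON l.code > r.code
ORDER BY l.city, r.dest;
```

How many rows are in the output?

6

INNER JOIN keeps only pairs where the ON condition holds.
Matching on l.code > r.code. A NULL in a compared column never satisfies the condition.
Matched pairs: 6.
Total: 6 rows.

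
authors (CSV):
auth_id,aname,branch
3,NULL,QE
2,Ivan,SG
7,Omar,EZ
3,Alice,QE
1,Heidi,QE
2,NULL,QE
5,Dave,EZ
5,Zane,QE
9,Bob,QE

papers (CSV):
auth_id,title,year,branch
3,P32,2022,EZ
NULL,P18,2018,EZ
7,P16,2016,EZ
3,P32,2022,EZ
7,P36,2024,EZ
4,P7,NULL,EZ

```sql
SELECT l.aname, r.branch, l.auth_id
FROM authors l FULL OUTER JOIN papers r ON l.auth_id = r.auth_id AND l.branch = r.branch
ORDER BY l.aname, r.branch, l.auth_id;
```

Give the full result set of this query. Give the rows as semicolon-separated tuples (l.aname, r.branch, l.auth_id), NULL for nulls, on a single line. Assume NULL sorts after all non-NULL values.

(Alice, NULL, 3); (Bob, NULL, 9); (Dave, NULL, 5); (Heidi, NULL, 1); (Ivan, NULL, 2); (Omar, EZ, 7); (Omar, EZ, 7); (Zane, NULL, 5); (NULL, EZ, NULL); (NULL, EZ, NULL); (NULL, EZ, NULL); (NULL, EZ, NULL); (NULL, NULL, 2); (NULL, NULL, 3)

FULL OUTER JOIN keeps every row from both sides; unmatched rows get NULL for the other side's columns.
Matching on l.auth_id = r.auth_id AND l.branch = r.branch. A NULL in a compared column never satisfies the condition.
- l[0] auth_id=3, branch=QE → no match; kept with NULLs on the r side.
- l[1] auth_id=2, branch=SG → no match; kept with NULLs on the r side.
- l[2] auth_id=7, branch=EZ → 2 match(es) in r → 2 row(s).
- l[3] auth_id=3, branch=QE → no match; kept with NULLs on the r side.
- l[4] auth_id=1, branch=QE → no match; kept with NULLs on the r side.
- l[5] auth_id=2, branch=QE → no match; kept with NULLs on the r side.
- l[6] auth_id=5, branch=EZ → no match; kept with NULLs on the r side.
- l[7] auth_id=5, branch=QE → no match; kept with NULLs on the r side.
- l[8] auth_id=9, branch=QE → no match; kept with NULLs on the r side.
- 4 r row(s) had no l match → kept, l columns NULL.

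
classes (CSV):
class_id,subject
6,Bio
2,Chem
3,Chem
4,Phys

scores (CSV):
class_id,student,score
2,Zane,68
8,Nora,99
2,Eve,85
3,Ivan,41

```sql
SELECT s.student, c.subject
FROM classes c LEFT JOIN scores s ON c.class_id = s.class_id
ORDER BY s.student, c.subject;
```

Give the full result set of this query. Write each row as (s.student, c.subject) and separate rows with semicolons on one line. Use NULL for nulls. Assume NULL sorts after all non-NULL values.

LEFT JOIN keeps every row from `classes`; unmatched rows get NULL for `scores`'s columns.
Matching on c.class_id = s.class_id.
- c row (class_id=6): no match → kept, s columns NULL.
- c row (class_id=2): matches 2 s row(s) → 2 output row(s).
- c row (class_id=3): matches 1 s row(s) → 1 output row(s).
- c row (class_id=4): no match → kept, s columns NULL.
After projecting and ordering:
s.student | c.subject
Eve | Chem
Ivan | Chem
Zane | Chem
NULL | Bio
NULL | Phys

(Eve, Chem); (Ivan, Chem); (Zane, Chem); (NULL, Bio); (NULL, Phys)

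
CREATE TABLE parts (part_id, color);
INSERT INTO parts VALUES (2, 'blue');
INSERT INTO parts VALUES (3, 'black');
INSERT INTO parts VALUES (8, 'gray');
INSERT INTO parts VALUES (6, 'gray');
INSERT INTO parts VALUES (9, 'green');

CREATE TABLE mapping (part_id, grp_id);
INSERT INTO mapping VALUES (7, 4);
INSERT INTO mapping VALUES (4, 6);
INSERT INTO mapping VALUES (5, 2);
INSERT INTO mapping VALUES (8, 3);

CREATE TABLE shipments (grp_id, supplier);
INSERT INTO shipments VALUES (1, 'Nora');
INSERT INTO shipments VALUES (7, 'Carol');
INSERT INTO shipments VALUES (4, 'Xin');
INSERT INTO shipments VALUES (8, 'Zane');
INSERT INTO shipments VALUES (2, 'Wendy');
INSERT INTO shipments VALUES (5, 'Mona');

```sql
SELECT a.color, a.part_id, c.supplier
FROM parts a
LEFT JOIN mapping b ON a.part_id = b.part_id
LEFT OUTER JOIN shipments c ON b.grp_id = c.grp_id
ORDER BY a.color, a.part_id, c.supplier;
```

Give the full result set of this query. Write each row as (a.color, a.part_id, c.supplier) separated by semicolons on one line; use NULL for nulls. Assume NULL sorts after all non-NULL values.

(black, 3, NULL); (blue, 2, NULL); (gray, 6, NULL); (gray, 8, NULL); (green, 9, NULL)

Joins associate left-to-right: parts LEFT JOIN mapping on part_id gives 5 intermediate row(s).
Then LEFT JOIN `shipments c` on grp_id: each of those 5 rows is kept; rows whose b.grp_id has no match in c get NULL for c's columns.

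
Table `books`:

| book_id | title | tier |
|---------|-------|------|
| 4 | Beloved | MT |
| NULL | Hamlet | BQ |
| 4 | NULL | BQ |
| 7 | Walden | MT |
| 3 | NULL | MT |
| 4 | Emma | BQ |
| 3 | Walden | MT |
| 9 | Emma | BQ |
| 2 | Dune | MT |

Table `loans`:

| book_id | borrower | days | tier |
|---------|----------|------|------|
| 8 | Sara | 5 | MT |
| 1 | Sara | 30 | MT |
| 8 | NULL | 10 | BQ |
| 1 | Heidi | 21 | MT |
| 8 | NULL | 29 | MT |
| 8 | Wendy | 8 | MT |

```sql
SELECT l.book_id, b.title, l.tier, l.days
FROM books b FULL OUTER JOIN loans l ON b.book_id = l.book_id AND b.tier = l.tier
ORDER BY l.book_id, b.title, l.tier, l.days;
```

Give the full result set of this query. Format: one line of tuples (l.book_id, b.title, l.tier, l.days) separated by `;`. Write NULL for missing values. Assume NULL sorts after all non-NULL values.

(1, NULL, MT, 21); (1, NULL, MT, 30); (8, NULL, BQ, 10); (8, NULL, MT, 5); (8, NULL, MT, 8); (8, NULL, MT, 29); (NULL, Beloved, NULL, NULL); (NULL, Dune, NULL, NULL); (NULL, Emma, NULL, NULL); (NULL, Emma, NULL, NULL); (NULL, Hamlet, NULL, NULL); (NULL, Walden, NULL, NULL); (NULL, Walden, NULL, NULL); (NULL, NULL, NULL, NULL); (NULL, NULL, NULL, NULL)

FULL OUTER JOIN keeps every row from both sides; unmatched rows get NULL for the other side's columns.
Matching on b.book_id = l.book_id AND b.tier = l.tier. A NULL in a compared column never satisfies the condition.
- b (book_id=4, tier=MT) has no partner → padded with NULL.
- b (book_id=NULL, tier=BQ) has no partner → padded with NULL.
- b (book_id=4, tier=BQ) has no partner → padded with NULL.
- b (book_id=7, tier=MT) has no partner → padded with NULL.
- b (book_id=3, tier=MT) has no partner → padded with NULL.
- b (book_id=4, tier=BQ) has no partner → padded with NULL.
- b (book_id=3, tier=MT) has no partner → padded with NULL.
- b (book_id=9, tier=BQ) has no partner → padded with NULL.
- b (book_id=2, tier=MT) has no partner → padded with NULL.
- plus 6 unmatched l row(s), each kept with NULL b columns.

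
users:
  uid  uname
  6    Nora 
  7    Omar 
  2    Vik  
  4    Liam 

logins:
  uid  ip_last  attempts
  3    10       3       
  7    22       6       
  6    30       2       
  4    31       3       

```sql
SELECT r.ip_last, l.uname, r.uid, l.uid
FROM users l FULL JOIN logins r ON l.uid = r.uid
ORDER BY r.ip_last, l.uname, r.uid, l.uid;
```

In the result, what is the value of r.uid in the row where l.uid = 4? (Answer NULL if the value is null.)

FULL OUTER JOIN keeps every row from both sides; unmatched rows get NULL for the other side's columns.
Matching on l.uid = r.uid.
- l[0] uid=6 → 1 match(es) in r → 1 row(s).
- l[1] uid=7 → 1 match(es) in r → 1 row(s).
- l[2] uid=2 → no match; kept with NULLs on the r side.
- l[3] uid=4 → 1 match(es) in r → 1 row(s).
- 1 r row(s) had no l match → kept, l columns NULL.

4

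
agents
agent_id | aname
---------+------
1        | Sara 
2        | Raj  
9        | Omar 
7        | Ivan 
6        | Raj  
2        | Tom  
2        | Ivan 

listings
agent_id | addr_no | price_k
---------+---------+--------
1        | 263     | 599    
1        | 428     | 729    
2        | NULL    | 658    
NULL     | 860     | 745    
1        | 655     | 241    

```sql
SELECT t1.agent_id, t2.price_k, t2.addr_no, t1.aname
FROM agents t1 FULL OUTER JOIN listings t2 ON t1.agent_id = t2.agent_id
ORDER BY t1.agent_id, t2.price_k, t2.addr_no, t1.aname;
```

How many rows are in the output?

FULL OUTER JOIN keeps every row from both sides; unmatched rows get NULL for the other side's columns.
Matching on t1.agent_id = t2.agent_id. A NULL in a compared column never satisfies the condition.
- t1[0] agent_id=1 → 3 match(es) in t2 → 3 row(s).
- t1[1] agent_id=2 → 1 match(es) in t2 → 1 row(s).
- t1[2] agent_id=9 → no match; kept with NULLs on the t2 side.
- t1[3] agent_id=7 → no match; kept with NULLs on the t2 side.
- t1[4] agent_id=6 → no match; kept with NULLs on the t2 side.
- t1[5] agent_id=2 → 1 match(es) in t2 → 1 row(s).
- t1[6] agent_id=2 → 1 match(es) in t2 → 1 row(s).
- 1 t2 row(s) had no t1 match → kept, t1 columns NULL.
Total: 6 matched + 4 padded = 10 rows.

10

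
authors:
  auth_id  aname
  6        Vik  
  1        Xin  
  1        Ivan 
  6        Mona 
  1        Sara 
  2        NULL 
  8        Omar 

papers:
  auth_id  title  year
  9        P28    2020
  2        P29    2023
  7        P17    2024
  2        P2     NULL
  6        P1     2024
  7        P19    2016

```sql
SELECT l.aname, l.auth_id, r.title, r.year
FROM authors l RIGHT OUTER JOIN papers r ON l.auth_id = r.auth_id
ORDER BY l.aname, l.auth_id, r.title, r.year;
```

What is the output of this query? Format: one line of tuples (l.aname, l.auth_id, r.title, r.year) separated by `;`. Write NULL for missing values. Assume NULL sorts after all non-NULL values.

(Mona, 6, P1, 2024); (Vik, 6, P1, 2024); (NULL, 2, P2, NULL); (NULL, 2, P29, 2023); (NULL, NULL, P17, 2024); (NULL, NULL, P19, 2016); (NULL, NULL, P28, 2020)

RIGHT JOIN keeps every row from `papers`; unmatched rows get NULL for `authors`'s columns.
Matching on l.auth_id = r.auth_id.
Matched pairs: 4; unmatched r rows kept: 3.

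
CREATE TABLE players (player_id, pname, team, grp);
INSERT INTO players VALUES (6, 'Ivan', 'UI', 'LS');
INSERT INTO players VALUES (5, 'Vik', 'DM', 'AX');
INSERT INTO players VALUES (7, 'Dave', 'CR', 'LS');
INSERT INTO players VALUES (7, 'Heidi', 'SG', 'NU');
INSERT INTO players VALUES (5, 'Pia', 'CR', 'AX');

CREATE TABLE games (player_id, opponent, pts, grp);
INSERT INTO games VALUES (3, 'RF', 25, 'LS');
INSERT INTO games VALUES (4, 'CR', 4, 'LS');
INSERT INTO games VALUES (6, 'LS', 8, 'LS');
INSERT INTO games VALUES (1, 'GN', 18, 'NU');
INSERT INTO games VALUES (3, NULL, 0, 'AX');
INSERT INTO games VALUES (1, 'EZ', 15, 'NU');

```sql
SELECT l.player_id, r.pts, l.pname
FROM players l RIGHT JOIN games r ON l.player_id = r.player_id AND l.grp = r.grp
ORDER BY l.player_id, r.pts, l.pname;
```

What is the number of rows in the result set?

6

RIGHT JOIN keeps every row from `games`; unmatched rows get NULL for `players`'s columns.
Matching on l.player_id = r.player_id AND l.grp = r.grp.
Matched pairs: 1; unmatched r rows kept: 5.
Total: 1 matched + 5 padded = 6 rows.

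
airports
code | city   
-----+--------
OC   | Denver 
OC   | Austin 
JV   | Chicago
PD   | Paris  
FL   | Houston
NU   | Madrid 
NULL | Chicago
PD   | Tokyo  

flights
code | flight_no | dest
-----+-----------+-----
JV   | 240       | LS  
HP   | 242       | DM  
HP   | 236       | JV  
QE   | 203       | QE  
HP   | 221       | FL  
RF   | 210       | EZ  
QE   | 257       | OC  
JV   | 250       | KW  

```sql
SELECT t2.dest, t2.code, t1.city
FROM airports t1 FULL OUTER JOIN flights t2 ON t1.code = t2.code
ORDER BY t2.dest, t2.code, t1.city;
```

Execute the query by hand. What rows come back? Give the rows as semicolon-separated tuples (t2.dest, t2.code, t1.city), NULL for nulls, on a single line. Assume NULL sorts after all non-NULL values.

FULL OUTER JOIN keeps every row from both sides; unmatched rows get NULL for the other side's columns.
Matching on t1.code = t2.code. A NULL in a compared column never satisfies the condition.
- t1 (code=OC) has no partner → padded with NULL.
- t1 (code=OC) has no partner → padded with NULL.
- t1 (code=JV) pairs with 2 row(s) of t2.
- t1 (code=PD) has no partner → padded with NULL.
- t1 (code=FL) has no partner → padded with NULL.
- t1 (code=NU) has no partner → padded with NULL.
- t1 (code=NULL) has no partner → padded with NULL.
- t1 (code=PD) has no partner → padded with NULL.
- 6 row(s) from t2 found no t1 partner → padded with NULL.

(DM, HP, NULL); (EZ, RF, NULL); (FL, HP, NULL); (JV, HP, NULL); (KW, JV, Chicago); (LS, JV, Chicago); (OC, QE, NULL); (QE, QE, NULL); (NULL, NULL, Austin); (NULL, NULL, Chicago); (NULL, NULL, Denver); (NULL, NULL, Houston); (NULL, NULL, Madrid); (NULL, NULL, Paris); (NULL, NULL, Tokyo)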